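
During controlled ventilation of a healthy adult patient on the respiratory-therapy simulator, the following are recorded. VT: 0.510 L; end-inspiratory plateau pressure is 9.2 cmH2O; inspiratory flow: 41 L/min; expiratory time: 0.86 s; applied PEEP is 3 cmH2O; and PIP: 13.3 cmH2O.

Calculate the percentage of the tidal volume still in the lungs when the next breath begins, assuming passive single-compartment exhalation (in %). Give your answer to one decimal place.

Flow: 41 L/min ÷ 60 = 0.6833 L/s.
R = (PIP − Pplat)/V̇ = (13.3 − 9.2) / 0.6833 = 4.1/0.6833 = 6.0 cmH2O·s/L.
C = Vt/(Pplat − PEEP) = 510.0 / (9.2 − 3) = 510.0/6.2 = 82.258 mL/cmH2O.
τ = R × C = 6.0 × 0.08226 L/cmH2O = 0.4936 s.
Fraction remaining at end-expiration = e^(−Te/τ) = e^(−0.86/0.4936) = 0.1751 → 17.51%.

17.5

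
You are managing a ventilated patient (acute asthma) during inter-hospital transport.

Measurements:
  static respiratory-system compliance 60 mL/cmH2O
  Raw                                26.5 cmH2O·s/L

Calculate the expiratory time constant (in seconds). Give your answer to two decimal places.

τ = R × C = 26.5 × 60 mL/cmH2O = 26.5 × 0.060 L/cmH2O = 1.59 s.

1.59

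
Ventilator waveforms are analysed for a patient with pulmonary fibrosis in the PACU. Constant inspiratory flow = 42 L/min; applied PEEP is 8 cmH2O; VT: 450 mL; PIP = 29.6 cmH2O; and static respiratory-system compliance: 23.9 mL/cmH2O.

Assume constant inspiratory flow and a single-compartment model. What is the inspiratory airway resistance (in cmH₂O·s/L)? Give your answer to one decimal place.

Flow: 42 L/min ÷ 60 = 0.7 L/s.
Equation of motion (constant flow): PIP = Vt/C + R·V̇ + PEEP.
R·V̇ = PIP − Vt/C − PEEP = 29.6 − 450/23.9 − 8 = 29.6 − 18.828 − 8 = 2.772 cmH2O.
R = 2.772 / 0.7 = 3.96 cmH2O·s/L.

4.0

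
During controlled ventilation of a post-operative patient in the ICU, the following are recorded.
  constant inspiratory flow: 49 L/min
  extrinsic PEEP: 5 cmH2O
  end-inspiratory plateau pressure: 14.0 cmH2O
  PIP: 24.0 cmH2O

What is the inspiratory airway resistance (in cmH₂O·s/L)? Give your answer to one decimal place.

Flow: 49 L/min ÷ 60 = 0.8167 L/s.
Raw = (PIP − Pplat) / flow = (24.0 − 14.0) / 0.8167 = 10.0 / 0.8167 = 12.244 cmH2O·s/L.

12.2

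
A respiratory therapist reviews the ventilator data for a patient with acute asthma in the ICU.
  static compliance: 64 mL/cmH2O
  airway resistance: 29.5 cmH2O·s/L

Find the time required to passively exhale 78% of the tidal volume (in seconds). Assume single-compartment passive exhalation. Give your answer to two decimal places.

τ = R × C = 29.5 × 64 mL/cmH2O = 29.5 × 0.064 L/cmH2O = 1.888 s.
Exhaled fraction f = 1 − e^(−t/τ) → t = −τ·ln(1 − f) = −1.888·ln(0.22) = 2.859 s.

2.86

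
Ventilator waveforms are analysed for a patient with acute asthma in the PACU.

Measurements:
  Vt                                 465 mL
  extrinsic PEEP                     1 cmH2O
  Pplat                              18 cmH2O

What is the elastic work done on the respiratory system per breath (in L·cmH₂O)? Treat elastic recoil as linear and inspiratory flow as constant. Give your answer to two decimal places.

Elastic work ≈ ½ × (Pplat − PEEP) × Vt = 0.5 × (18 − 1) × 0.465 L = 0.5 × 17.0 × 0.465 = 3.953 L·cmH2O.

3.95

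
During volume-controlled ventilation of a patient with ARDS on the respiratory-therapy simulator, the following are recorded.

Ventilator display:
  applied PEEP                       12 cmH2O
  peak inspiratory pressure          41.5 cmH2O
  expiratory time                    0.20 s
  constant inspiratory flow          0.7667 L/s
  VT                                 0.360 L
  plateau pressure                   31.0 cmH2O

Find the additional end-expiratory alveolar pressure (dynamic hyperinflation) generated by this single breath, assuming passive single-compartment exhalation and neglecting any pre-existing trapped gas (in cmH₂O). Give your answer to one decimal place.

8.8

R = (PIP − Pplat)/V̇ = (41.5 − 31.0) / 0.7667 = 10.5/0.7667 = 13.695 cmH2O·s/L.
C = Vt/(Pplat − PEEP) = 360.0 / (31.0 − 12) = 360.0/19.0 = 18.947 mL/cmH2O.
τ = R × C = 13.695 × 0.01895 L/cmH2O = 0.2595 s.
Fraction remaining = e^(−Te/τ) = e^(−0.20/0.2595) = 0.4627; trapped volume = 360.0 × 0.4627 = 166.57 mL.
Additional alveolar pressure from trapping ≈ V_trapped / C = 166.57 / 18.947 = 8.791 cmH2O.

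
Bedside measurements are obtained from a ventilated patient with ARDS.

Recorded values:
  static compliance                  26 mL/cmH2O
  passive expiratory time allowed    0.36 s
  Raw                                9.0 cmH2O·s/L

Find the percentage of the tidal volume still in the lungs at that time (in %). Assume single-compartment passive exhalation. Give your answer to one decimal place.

21.5

τ = R × C = 9.0 × 26 mL/cmH2O = 9.0 × 0.026 L/cmH2O = 0.234 s.
Passive exhalation: V(t)/V₀ = e^(−t/τ) = e^(−0.36/0.234) = 0.2147.
Fraction remaining = 0.2147 → 21.47%.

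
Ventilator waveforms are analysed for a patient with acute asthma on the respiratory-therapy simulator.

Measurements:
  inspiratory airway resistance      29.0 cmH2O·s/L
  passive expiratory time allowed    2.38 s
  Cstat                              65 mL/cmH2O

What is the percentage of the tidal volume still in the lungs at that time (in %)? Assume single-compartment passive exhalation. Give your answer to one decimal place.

28.3

τ = R × C = 29.0 × 65 mL/cmH2O = 29.0 × 0.065 L/cmH2O = 1.885 s.
Passive exhalation: V(t)/V₀ = e^(−t/τ) = e^(−2.38/1.885) = 0.2829.
Fraction remaining = 0.2829 → 28.29%.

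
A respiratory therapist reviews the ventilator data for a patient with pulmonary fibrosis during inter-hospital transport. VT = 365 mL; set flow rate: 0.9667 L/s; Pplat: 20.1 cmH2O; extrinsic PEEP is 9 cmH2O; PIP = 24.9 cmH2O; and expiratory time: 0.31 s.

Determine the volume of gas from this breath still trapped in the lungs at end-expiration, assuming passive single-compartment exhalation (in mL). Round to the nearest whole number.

55

R = (PIP − Pplat)/V̇ = (24.9 − 20.1) / 0.9667 = 4.8/0.9667 = 4.965 cmH2O·s/L.
C = Vt/(Pplat − PEEP) = 365.0 / (20.1 − 9) = 365.0/11.1 = 32.883 mL/cmH2O.
τ = R × C = 4.965 × 0.03288 L/cmH2O = 0.1632 s.
Fraction remaining = e^(−Te/τ) = e^(−0.31/0.1632) = 0.1496.
Trapped volume = 365.0 × 0.1496 = 54.604 mL.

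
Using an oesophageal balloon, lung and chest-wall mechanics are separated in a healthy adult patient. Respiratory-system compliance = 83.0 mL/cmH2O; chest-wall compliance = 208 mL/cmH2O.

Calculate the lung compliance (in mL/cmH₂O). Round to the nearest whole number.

138

1/CL = 1/Crs − 1/Ccw.
1/CL = 1/83.0 − 1/208 = 0.007241.
CL = 138.1 mL/cmH2O.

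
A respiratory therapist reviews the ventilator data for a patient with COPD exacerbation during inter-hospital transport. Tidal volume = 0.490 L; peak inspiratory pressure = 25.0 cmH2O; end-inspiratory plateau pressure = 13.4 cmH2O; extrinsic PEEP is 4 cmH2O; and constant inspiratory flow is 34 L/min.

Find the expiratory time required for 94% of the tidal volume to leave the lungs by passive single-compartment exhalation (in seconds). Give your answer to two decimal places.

3.00

Flow: 34 L/min ÷ 60 = 0.5667 L/s.
R = (PIP − Pplat)/V̇ = (25.0 − 13.4) / 0.5667 = 11.6/0.5667 = 20.469 cmH2O·s/L.
C = Vt/(Pplat − PEEP) = 490.0 / (13.4 − 4) = 490.0/9.4 = 52.128 mL/cmH2O.
τ = R × C = 20.469 × 0.05213 L/cmH2O = 1.067 s.
t = −τ·ln(1 − 0.94) = −1.067·ln(0.06) = 3.002 s.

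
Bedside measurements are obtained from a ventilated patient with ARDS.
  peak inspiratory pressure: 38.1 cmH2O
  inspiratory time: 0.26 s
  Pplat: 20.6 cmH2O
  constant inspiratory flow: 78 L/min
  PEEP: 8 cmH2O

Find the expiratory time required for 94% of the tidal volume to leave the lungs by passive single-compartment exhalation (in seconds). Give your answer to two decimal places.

1.02

Flow: 78 L/min ÷ 60 = 1.3 L/s.
Vt = flow × Ti = 1.3 L/s × 0.26 s × 1000 mL/L = 338.0 mL.
R = (PIP − Pplat)/V̇ = (38.1 − 20.6) / 1.3 = 17.5/1.3 = 13.462 cmH2O·s/L.
C = Vt/(Pplat − PEEP) = 338.0 / (20.6 − 8) = 338.0/12.6 = 26.825 mL/cmH2O.
τ = R × C = 13.462 × 0.02683 L/cmH2O = 0.3612 s.
t = −τ·ln(1 − 0.94) = −0.3612·ln(0.06) = 1.016 s.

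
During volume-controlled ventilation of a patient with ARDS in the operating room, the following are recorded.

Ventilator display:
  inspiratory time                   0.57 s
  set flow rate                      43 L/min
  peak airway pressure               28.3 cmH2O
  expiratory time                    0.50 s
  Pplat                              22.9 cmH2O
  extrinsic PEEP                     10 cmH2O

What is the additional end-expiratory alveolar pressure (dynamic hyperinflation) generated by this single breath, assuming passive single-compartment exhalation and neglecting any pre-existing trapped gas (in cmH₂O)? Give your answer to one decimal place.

1.6

Flow: 43 L/min ÷ 60 = 0.7167 L/s.
Vt = flow × Ti = 0.7167 L/s × 0.57 s × 1000 mL/L = 408.52 mL.
R = (PIP − Pplat)/V̇ = (28.3 − 22.9) / 0.7167 = 5.4/0.7167 = 7.535 cmH2O·s/L.
C = Vt/(Pplat − PEEP) = 408.52 / (22.9 − 10) = 408.52/12.9 = 31.668 mL/cmH2O.
τ = R × C = 7.535 × 0.03167 L/cmH2O = 0.2386 s.
Fraction remaining = e^(−Te/τ) = e^(−0.50/0.2386) = 0.123; trapped volume = 408.52 × 0.123 = 50.248 mL.
Additional alveolar pressure from trapping ≈ V_trapped / C = 50.248 / 31.668 = 1.587 cmH2O.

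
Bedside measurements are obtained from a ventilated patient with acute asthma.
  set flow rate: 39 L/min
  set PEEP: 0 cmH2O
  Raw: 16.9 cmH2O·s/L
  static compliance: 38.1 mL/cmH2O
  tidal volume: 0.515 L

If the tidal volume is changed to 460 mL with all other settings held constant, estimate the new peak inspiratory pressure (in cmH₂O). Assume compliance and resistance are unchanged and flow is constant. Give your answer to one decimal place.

23.1

Flow: 39 L/min ÷ 60 = 0.65 L/s.
PIP = Vt/C + R·V̇ + PEEP (constant-flow equation of motion).
Only the elastic term changes: ΔPIP = ΔVt / C = (460 − 515) / 38.1 = -1.444 cmH2O.
Original PIP = 515/38.1 + 16.9×0.65 + 0 = 24.502 cmH2O; new PIP = 24.502 + (-1.444) = 23.058 cmH2O.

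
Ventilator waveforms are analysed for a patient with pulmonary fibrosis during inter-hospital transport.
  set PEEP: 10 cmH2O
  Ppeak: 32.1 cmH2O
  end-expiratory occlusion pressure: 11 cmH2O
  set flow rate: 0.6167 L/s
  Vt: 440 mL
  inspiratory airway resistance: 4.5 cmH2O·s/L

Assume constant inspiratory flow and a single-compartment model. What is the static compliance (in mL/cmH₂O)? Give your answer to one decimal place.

Total PEEP = 11 cmH2O (set 10 + intrinsic 1); this is the baseline alveolar pressure.
Equation of motion (constant flow): PIP = Vt/C + R·V̇ + PEEP.
Vt/C = PIP − R·V̇ − PEEP = 32.1 − 4.5×0.6167 − 11 = 32.1 − 2.775 − 11 = 18.325 cmH2O.
C = Vt / 18.325 = 440 / 18.325 = 24.011 mL/cmH2O.

24.0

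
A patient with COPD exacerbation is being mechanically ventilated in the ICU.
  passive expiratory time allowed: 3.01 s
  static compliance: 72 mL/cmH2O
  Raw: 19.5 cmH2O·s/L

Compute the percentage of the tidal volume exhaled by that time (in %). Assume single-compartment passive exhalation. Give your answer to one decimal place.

τ = R × C = 19.5 × 72 mL/cmH2O = 19.5 × 0.072 L/cmH2O = 1.404 s.
Passive exhalation: V(t)/V₀ = e^(−t/τ) = e^(−3.01/1.404) = 0.1172.
Fraction exhaled = 1 − 0.1172 = 0.8828 → 88.28%.

88.3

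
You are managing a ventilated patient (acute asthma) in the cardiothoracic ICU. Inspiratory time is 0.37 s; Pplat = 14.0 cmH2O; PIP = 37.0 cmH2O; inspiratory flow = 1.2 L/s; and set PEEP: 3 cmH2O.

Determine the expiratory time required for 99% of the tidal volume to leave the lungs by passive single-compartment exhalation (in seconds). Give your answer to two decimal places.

Vt = flow × Ti = 1.2 L/s × 0.37 s × 1000 mL/L = 444.0 mL.
R = (PIP − Pplat)/V̇ = (37.0 − 14.0) / 1.2 = 23.0/1.2 = 19.167 cmH2O·s/L.
C = Vt/(Pplat − PEEP) = 444.0 / (14.0 − 3) = 444.0/11.0 = 40.364 mL/cmH2O.
τ = R × C = 19.167 × 0.04036 L/cmH2O = 0.7736 s.
t = −τ·ln(1 − 0.99) = −0.7736·ln(0.01) = 3.563 s.

3.56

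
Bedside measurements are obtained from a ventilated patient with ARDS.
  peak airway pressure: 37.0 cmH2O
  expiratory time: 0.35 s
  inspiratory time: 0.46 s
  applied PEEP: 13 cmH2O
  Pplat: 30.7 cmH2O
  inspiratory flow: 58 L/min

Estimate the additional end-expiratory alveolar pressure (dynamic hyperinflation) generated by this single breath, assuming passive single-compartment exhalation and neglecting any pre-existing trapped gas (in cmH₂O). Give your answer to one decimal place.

2.1

Flow: 58 L/min ÷ 60 = 0.9667 L/s.
Vt = flow × Ti = 0.9667 L/s × 0.46 s × 1000 mL/L = 444.68 mL.
R = (PIP − Pplat)/V̇ = (37.0 − 30.7) / 0.9667 = 6.3/0.9667 = 6.517 cmH2O·s/L.
C = Vt/(Pplat − PEEP) = 444.68 / (30.7 − 13) = 444.68/17.7 = 25.123 mL/cmH2O.
τ = R × C = 6.517 × 0.02512 L/cmH2O = 0.1637 s.
Fraction remaining = e^(−Te/τ) = e^(−0.35/0.1637) = 0.1179; trapped volume = 444.68 × 0.1179 = 52.428 mL.
Additional alveolar pressure from trapping ≈ V_trapped / C = 52.428 / 25.123 = 2.087 cmH2O.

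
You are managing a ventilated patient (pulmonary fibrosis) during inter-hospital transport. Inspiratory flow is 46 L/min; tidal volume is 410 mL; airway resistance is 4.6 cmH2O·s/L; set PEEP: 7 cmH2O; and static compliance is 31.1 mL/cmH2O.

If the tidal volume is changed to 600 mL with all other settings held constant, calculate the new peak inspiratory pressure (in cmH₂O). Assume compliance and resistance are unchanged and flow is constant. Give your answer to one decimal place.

29.8

Flow: 46 L/min ÷ 60 = 0.7667 L/s.
PIP = Vt/C + R·V̇ + PEEP (constant-flow equation of motion).
Only the elastic term changes: ΔPIP = ΔVt / C = (600 − 410) / 31.1 = 6.109 cmH2O.
Original PIP = 410/31.1 + 4.6×0.7667 + 7 = 23.71 cmH2O; new PIP = 23.71 + (6.109) = 29.819 cmH2O.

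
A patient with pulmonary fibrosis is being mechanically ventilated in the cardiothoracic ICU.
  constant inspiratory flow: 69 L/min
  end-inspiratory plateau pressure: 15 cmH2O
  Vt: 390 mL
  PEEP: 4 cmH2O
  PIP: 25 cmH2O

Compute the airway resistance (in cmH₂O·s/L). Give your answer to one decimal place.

Flow: 69 L/min ÷ 60 = 1.15 L/s.
Raw = (PIP − Pplat) / flow = (25 − 15) / 1.15 = 10.0 / 1.15 = 8.696 cmH2O·s/L.

8.7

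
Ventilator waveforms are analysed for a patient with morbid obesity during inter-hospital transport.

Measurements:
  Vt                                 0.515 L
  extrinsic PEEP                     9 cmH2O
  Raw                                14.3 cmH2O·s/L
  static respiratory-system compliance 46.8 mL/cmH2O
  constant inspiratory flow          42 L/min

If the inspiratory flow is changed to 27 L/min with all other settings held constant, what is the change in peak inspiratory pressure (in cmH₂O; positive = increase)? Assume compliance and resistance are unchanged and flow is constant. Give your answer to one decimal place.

Flow: 42 L/min ÷ 60 = 0.7 L/s.
New flow: 27 L/min ÷ 60 = 0.45 L/s.
PIP = Vt/C + R·V̇ + PEEP (constant-flow equation of motion).
Only the resistive term changes: ΔPIP = R × ΔV̇ = 14.3 × (0.45 − 0.7) = 14.3 × -0.25 = -3.575 cmH2O.

-3.6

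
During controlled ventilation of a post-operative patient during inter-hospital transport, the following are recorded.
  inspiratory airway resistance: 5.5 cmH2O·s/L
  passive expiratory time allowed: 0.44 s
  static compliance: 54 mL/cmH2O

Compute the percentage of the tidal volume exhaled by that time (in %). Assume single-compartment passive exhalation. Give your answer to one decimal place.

τ = R × C = 5.5 × 54 mL/cmH2O = 5.5 × 0.054 L/cmH2O = 0.297 s.
Passive exhalation: V(t)/V₀ = e^(−t/τ) = e^(−0.44/0.297) = 0.2273.
Fraction exhaled = 1 − 0.2273 = 0.7727 → 77.27%.

77.3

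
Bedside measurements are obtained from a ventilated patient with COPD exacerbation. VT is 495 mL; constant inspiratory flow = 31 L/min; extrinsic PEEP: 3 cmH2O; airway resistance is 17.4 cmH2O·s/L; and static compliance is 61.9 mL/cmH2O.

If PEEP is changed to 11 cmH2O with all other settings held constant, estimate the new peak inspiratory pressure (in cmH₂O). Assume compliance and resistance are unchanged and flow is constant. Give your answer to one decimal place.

Flow: 31 L/min ÷ 60 = 0.5167 L/s.
PIP = Vt/C + R·V̇ + PEEP (constant-flow equation of motion).
Only the baseline term changes: ΔPIP = ΔPEEP = 11 − 3 = 8.0 cmH2O.
Original PIP = 495/61.9 + 17.4×0.5167 + 3 = 19.987 cmH2O; new PIP = 19.987 + (8.0) = 27.987 cmH2O.

28.0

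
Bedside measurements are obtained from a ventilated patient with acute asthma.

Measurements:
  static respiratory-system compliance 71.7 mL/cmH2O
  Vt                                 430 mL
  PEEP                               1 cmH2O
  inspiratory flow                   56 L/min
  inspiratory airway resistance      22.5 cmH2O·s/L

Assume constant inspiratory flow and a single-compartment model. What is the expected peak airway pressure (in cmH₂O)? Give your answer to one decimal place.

Flow: 56 L/min ÷ 60 = 0.9333 L/s.
Equation of motion (constant flow): PIP = Vt/C + R·V̇ + PEEP.
PIP = 430/71.7 + 22.5×0.9333 + 1 = 5.997 + 20.999 + 1 = 27.996 cmH2O.

28.0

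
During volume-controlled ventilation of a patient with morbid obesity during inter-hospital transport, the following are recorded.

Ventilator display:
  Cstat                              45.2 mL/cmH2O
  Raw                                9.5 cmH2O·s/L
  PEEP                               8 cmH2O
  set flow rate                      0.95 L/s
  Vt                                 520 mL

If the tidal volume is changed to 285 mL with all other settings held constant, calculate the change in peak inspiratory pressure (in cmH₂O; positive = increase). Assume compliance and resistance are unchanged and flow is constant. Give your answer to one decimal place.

-5.2

PIP = Vt/C + R·V̇ + PEEP (constant-flow equation of motion).
Only the elastic term changes: ΔPIP = ΔVt / C = (285 − 520) / 45.2 = -5.199 cmH2O.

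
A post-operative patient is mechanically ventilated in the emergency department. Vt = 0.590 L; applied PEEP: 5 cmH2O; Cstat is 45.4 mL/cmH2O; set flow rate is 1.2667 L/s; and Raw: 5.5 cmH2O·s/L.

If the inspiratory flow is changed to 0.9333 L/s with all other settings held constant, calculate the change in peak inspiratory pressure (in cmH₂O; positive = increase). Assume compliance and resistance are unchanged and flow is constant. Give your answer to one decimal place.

-1.8

PIP = Vt/C + R·V̇ + PEEP (constant-flow equation of motion).
Only the resistive term changes: ΔPIP = R × ΔV̇ = 5.5 × (0.9333 − 1.2667) = 5.5 × -0.3334 = -1.834 cmH2O.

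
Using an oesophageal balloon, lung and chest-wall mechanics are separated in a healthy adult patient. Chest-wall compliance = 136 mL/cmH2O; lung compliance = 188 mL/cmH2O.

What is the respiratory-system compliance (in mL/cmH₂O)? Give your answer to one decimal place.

78.9

Lung and chest wall are elastances in series: 1/Crs = 1/CL + 1/Ccw.
1/Crs = 1/188 + 1/136 = 0.01267.
Crs = 78.927 mL/cmH2O.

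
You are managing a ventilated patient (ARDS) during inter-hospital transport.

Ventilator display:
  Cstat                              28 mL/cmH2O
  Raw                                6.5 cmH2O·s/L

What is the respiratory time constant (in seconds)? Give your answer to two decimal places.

0.18

τ = R × C = 6.5 × 28 mL/cmH2O = 6.5 × 0.028 L/cmH2O = 0.182 s.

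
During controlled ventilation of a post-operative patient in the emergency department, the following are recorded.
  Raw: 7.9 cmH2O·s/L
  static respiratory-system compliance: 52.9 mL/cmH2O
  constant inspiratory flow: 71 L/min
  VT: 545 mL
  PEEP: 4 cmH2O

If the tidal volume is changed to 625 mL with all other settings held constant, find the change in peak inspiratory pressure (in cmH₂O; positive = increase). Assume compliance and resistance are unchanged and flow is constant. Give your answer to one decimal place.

1.5

PIP = Vt/C + R·V̇ + PEEP (constant-flow equation of motion).
Only the elastic term changes: ΔPIP = ΔVt / C = (625 − 545) / 52.9 = 1.512 cmH2O.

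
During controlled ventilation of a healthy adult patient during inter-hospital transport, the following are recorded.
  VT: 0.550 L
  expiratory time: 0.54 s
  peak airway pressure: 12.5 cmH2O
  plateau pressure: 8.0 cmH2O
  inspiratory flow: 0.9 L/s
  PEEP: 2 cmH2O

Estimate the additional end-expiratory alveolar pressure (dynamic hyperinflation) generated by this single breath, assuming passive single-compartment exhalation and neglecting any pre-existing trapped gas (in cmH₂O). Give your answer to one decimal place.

R = (PIP − Pplat)/V̇ = (12.5 − 8.0) / 0.9 = 4.5/0.9 = 5.0 cmH2O·s/L.
C = Vt/(Pplat − PEEP) = 550.0 / (8.0 − 2) = 550.0/6.0 = 91.667 mL/cmH2O.
τ = R × C = 5.0 × 0.09167 L/cmH2O = 0.4584 s.
Fraction remaining = e^(−Te/τ) = e^(−0.54/0.4584) = 0.3079; trapped volume = 550.0 × 0.3079 = 169.35 mL.
Additional alveolar pressure from trapping ≈ V_trapped / C = 169.35 / 91.667 = 1.847 cmH2O.

1.8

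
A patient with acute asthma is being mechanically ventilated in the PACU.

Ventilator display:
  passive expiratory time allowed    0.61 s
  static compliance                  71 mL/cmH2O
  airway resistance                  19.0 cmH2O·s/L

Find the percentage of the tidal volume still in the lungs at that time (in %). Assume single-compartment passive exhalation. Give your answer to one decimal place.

τ = R × C = 19.0 × 71 mL/cmH2O = 19.0 × 0.071 L/cmH2O = 1.349 s.
Passive exhalation: V(t)/V₀ = e^(−t/τ) = e^(−0.61/1.349) = 0.6362.
Fraction remaining = 0.6362 → 63.62%.

63.6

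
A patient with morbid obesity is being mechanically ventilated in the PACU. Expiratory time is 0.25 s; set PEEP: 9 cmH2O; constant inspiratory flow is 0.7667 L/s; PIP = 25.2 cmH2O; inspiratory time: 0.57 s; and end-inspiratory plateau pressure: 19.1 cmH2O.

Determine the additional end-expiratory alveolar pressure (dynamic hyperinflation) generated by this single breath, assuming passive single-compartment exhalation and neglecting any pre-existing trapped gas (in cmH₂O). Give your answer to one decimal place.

Vt = flow × Ti = 0.7667 L/s × 0.57 s × 1000 mL/L = 437.02 mL.
R = (PIP − Pplat)/V̇ = (25.2 − 19.1) / 0.7667 = 6.1/0.7667 = 7.956 cmH2O·s/L.
C = Vt/(Pplat − PEEP) = 437.02 / (19.1 − 9) = 437.02/10.1 = 43.269 mL/cmH2O.
τ = R × C = 7.956 × 0.04327 L/cmH2O = 0.3443 s.
Fraction remaining = e^(−Te/τ) = e^(−0.25/0.3443) = 0.4838; trapped volume = 437.02 × 0.4838 = 211.43 mL.
Additional alveolar pressure from trapping ≈ V_trapped / C = 211.43 / 43.269 = 4.886 cmH2O.

4.9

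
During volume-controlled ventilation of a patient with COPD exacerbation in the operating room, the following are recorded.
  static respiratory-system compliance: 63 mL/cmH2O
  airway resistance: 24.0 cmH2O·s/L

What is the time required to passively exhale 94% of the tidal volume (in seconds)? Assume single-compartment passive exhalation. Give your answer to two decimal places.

4.25

τ = R × C = 24.0 × 63 mL/cmH2O = 24.0 × 0.063 L/cmH2O = 1.512 s.
Exhaled fraction f = 1 − e^(−t/τ) → t = −τ·ln(1 − f) = −1.512·ln(0.06) = 4.254 s.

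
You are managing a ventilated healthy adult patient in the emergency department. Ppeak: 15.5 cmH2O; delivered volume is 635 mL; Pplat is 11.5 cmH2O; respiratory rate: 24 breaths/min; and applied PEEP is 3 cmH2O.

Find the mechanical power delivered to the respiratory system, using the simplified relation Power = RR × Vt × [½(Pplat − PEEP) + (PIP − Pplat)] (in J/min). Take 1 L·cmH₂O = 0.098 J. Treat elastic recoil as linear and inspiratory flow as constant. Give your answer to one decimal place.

12.3

Per-breath work = Vt × [½(Pplat−PEEP) + (PIP−Pplat)] = 0.635 × [0.5×8.5 + 4.0] = 0.635 × 8.25 = 5.239 L·cmH2O.
Power = 24 × 5.239 = 125.74 L·cmH2O/min.
× 0.098 J/(L·cmH2O) → 12.323 J/min.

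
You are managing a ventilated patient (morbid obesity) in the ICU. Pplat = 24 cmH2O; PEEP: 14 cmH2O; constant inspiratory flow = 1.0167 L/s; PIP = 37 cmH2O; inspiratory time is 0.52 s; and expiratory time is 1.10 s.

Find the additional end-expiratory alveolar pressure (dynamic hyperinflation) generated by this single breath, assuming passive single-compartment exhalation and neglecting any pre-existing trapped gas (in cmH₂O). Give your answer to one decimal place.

Vt = flow × Ti = 1.0167 L/s × 0.52 s × 1000 mL/L = 528.68 mL.
R = (PIP − Pplat)/V̇ = (37 − 24) / 1.0167 = 13.0/1.0167 = 12.786 cmH2O·s/L.
C = Vt/(Pplat − PEEP) = 528.68 / (24 − 14) = 528.68/10.0 = 52.868 mL/cmH2O.
τ = R × C = 12.786 × 0.05287 L/cmH2O = 0.676 s.
Fraction remaining = e^(−Te/τ) = e^(−1.10/0.676) = 0.1965; trapped volume = 528.68 × 0.1965 = 103.89 mL.
Additional alveolar pressure from trapping ≈ V_trapped / C = 103.89 / 52.868 = 1.965 cmH2O.

2.0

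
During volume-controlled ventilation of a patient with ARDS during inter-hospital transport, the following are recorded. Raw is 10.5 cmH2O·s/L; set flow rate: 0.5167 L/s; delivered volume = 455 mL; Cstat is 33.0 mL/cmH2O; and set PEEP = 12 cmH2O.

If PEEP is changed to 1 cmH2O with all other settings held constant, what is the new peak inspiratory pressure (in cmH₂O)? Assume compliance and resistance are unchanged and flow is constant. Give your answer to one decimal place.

PIP = Vt/C + R·V̇ + PEEP (constant-flow equation of motion).
Only the baseline term changes: ΔPIP = ΔPEEP = 1 − 12 = -11.0 cmH2O.
Original PIP = 455/33.0 + 10.5×0.5167 + 12 = 31.213 cmH2O; new PIP = 31.213 + (-11.0) = 20.213 cmH2O.

20.2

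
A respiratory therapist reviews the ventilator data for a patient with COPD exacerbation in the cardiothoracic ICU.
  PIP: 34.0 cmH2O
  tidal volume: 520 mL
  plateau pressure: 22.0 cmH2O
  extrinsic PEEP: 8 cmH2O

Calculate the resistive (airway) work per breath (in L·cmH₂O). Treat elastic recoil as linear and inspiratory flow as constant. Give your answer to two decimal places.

With constant inspiratory flow the resistive pressure is constant at PIP − Pplat = 34.0 − 22.0 = 12.0 cmH2O, so resistive work = 12.0 × 0.520 = 6.24 L·cmH2O.

6.24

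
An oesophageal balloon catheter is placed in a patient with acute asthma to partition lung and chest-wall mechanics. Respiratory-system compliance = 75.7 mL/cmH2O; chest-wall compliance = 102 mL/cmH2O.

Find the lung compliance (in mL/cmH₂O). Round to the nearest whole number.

294

1/CL = 1/Crs − 1/Ccw.
1/CL = 1/75.7 − 1/102 = 0.003406.
CL = 293.6 mL/cmH2O.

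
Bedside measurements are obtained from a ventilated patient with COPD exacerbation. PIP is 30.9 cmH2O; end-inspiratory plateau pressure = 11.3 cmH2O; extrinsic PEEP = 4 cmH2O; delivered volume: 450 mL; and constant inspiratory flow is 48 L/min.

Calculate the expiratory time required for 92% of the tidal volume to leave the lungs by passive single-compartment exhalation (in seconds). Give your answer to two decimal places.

3.81

Flow: 48 L/min ÷ 60 = 0.8 L/s.
R = (PIP − Pplat)/V̇ = (30.9 − 11.3) / 0.8 = 19.6/0.8 = 24.5 cmH2O·s/L.
C = Vt/(Pplat − PEEP) = 450.0 / (11.3 − 4) = 450.0/7.3 = 61.644 mL/cmH2O.
τ = R × C = 24.5 × 0.06164 L/cmH2O = 1.51 s.
t = −τ·ln(1 − 0.92) = −1.51·ln(0.08) = 3.814 s.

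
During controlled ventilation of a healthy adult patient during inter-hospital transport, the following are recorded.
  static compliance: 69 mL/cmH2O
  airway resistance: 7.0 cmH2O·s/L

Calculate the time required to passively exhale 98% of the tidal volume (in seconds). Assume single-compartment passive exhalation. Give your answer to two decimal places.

τ = R × C = 7.0 × 69 mL/cmH2O = 7.0 × 0.069 L/cmH2O = 0.483 s.
Exhaled fraction f = 1 − e^(−t/τ) → t = −τ·ln(1 − f) = −0.483·ln(0.02) = 1.89 s.

1.89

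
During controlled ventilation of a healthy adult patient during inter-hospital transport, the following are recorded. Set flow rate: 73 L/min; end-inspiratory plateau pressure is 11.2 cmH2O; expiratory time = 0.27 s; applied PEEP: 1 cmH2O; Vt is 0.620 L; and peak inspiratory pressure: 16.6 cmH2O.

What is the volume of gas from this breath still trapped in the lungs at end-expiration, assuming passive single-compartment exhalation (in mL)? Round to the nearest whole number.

228

Flow: 73 L/min ÷ 60 = 1.2167 L/s.
R = (PIP − Pplat)/V̇ = (16.6 − 11.2) / 1.2167 = 5.4/1.2167 = 4.438 cmH2O·s/L.
C = Vt/(Pplat − PEEP) = 620.0 / (11.2 − 1) = 620.0/10.2 = 60.784 mL/cmH2O.
τ = R × C = 4.438 × 0.06078 L/cmH2O = 0.2697 s.
Fraction remaining = e^(−Te/τ) = e^(−0.27/0.2697) = 0.3675.
Trapped volume = 620.0 × 0.3675 = 227.85 mL.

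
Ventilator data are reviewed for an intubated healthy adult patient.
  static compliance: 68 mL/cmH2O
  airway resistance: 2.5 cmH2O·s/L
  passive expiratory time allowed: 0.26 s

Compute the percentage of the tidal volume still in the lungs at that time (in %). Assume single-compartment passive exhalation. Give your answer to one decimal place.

21.7

τ = R × C = 2.5 × 68 mL/cmH2O = 2.5 × 0.068 L/cmH2O = 0.17 s.
Passive exhalation: V(t)/V₀ = e^(−t/τ) = e^(−0.26/0.17) = 0.2167.
Fraction remaining = 0.2167 → 21.67%.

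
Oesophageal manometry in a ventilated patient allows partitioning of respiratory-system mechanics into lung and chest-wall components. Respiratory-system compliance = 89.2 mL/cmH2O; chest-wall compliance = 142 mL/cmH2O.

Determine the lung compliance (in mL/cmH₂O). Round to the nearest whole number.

240

1/CL = 1/Crs − 1/Ccw.
1/CL = 1/89.2 − 1/142 = 0.004169.
CL = 239.87 mL/cmH2O.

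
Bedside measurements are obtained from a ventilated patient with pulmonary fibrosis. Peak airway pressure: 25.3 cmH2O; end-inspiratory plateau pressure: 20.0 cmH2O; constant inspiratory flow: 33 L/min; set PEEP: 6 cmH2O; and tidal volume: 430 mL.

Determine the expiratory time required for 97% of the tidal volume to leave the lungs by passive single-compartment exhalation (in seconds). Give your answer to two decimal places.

Flow: 33 L/min ÷ 60 = 0.55 L/s.
R = (PIP − Pplat)/V̇ = (25.3 − 20.0) / 0.55 = 5.3/0.55 = 9.636 cmH2O·s/L.
C = Vt/(Pplat − PEEP) = 430.0 / (20.0 − 6) = 430.0/14.0 = 30.714 mL/cmH2O.
τ = R × C = 9.636 × 0.03071 L/cmH2O = 0.2959 s.
t = −τ·ln(1 − 0.97) = −0.2959·ln(0.03) = 1.038 s.

1.04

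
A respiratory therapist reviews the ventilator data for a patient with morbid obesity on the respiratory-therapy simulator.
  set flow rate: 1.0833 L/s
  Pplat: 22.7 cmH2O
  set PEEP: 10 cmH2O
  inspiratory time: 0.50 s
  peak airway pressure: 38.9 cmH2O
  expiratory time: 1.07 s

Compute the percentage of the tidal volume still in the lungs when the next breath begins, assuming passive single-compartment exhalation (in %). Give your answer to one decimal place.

Vt = flow × Ti = 1.0833 L/s × 0.50 s × 1000 mL/L = 541.65 mL.
R = (PIP − Pplat)/V̇ = (38.9 − 22.7) / 1.0833 = 16.2/1.0833 = 14.954 cmH2O·s/L.
C = Vt/(Pplat − PEEP) = 541.65 / (22.7 − 10) = 541.65/12.7 = 42.65 mL/cmH2O.
τ = R × C = 14.954 × 0.04265 L/cmH2O = 0.6378 s.
Fraction remaining at end-expiration = e^(−Te/τ) = e^(−1.07/0.6378) = 0.1868 → 18.68%.

18.7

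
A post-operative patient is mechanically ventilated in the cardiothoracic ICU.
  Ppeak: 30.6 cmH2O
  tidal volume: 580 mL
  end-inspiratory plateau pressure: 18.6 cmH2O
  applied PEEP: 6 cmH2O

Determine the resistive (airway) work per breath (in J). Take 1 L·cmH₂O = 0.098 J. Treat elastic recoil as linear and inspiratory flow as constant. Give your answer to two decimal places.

With constant inspiratory flow the resistive pressure is constant at PIP − Pplat = 30.6 − 18.6 = 12.0 cmH2O, so resistive work = 12.0 × 0.580 = 6.96 L·cmH2O.
× 0.098 J/(L·cmH2O) → 0.6821 J.

0.68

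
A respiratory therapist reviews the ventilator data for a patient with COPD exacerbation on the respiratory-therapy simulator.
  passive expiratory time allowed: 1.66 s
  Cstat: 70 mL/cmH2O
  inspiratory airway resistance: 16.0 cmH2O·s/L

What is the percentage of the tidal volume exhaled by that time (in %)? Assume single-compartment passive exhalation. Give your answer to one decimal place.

77.3

τ = R × C = 16.0 × 70 mL/cmH2O = 16.0 × 0.070 L/cmH2O = 1.12 s.
Passive exhalation: V(t)/V₀ = e^(−t/τ) = e^(−1.66/1.12) = 0.2272.
Fraction exhaled = 1 − 0.2272 = 0.7728 → 77.28%.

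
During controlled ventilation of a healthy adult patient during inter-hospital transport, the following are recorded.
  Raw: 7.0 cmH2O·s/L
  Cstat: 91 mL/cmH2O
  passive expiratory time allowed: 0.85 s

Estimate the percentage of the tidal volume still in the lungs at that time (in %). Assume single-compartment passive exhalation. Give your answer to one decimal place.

τ = R × C = 7.0 × 91 mL/cmH2O = 7.0 × 0.091 L/cmH2O = 0.637 s.
Passive exhalation: V(t)/V₀ = e^(−t/τ) = e^(−0.85/0.637) = 0.2633.
Fraction remaining = 0.2633 → 26.33%.

26.3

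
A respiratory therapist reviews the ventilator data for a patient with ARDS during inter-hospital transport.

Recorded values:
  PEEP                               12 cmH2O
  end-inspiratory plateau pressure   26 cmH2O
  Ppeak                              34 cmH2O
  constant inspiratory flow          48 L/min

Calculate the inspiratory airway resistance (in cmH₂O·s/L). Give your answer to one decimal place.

Flow: 48 L/min ÷ 60 = 0.8 L/s.
Raw = (PIP − Pplat) / flow = (34 − 26) / 0.8 = 8.0 / 0.8 = 10.0 cmH2O·s/L.

10.0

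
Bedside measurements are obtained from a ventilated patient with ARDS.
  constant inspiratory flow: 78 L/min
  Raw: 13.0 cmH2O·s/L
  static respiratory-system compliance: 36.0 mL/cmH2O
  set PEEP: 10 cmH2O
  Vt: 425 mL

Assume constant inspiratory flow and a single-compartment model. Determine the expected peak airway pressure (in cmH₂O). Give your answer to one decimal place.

38.7

Flow: 78 L/min ÷ 60 = 1.3 L/s.
Equation of motion (constant flow): PIP = Vt/C + R·V̇ + PEEP.
PIP = 425/36.0 + 13.0×1.3 + 10 = 11.806 + 16.9 + 10 = 38.706 cmH2O.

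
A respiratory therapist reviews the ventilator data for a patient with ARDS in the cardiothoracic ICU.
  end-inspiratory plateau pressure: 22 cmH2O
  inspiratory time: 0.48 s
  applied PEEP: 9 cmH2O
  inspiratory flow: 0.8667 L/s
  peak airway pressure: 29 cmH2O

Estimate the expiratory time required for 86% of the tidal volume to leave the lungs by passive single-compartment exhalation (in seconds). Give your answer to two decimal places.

0.51

Vt = flow × Ti = 0.8667 L/s × 0.48 s × 1000 mL/L = 416.02 mL.
R = (PIP − Pplat)/V̇ = (29 − 22) / 0.8667 = 7.0/0.8667 = 8.077 cmH2O·s/L.
C = Vt/(Pplat − PEEP) = 416.02 / (22 − 9) = 416.02/13.0 = 32.002 mL/cmH2O.
τ = R × C = 8.077 × 0.032 L/cmH2O = 0.2585 s.
t = −τ·ln(1 − 0.86) = −0.2585·ln(0.14) = 0.5082 s.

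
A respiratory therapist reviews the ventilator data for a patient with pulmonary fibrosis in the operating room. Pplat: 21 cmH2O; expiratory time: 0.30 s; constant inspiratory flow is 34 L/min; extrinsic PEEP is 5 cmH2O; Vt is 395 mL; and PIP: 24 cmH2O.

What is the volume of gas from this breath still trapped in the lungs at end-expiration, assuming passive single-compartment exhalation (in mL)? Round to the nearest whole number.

Flow: 34 L/min ÷ 60 = 0.5667 L/s.
R = (PIP − Pplat)/V̇ = (24 − 21) / 0.5667 = 3.0/0.5667 = 5.294 cmH2O·s/L.
C = Vt/(Pplat − PEEP) = 395.0 / (21 − 5) = 395.0/16.0 = 24.688 mL/cmH2O.
τ = R × C = 5.294 × 0.02469 L/cmH2O = 0.1307 s.
Fraction remaining = e^(−Te/τ) = e^(−0.30/0.1307) = 0.1007.
Trapped volume = 395.0 × 0.1007 = 39.777 mL.

40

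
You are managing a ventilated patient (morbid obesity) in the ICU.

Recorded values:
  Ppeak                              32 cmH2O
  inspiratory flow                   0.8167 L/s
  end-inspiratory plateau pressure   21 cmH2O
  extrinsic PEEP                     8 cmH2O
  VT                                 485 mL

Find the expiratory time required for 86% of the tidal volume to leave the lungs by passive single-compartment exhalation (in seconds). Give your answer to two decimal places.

R = (PIP − Pplat)/V̇ = (32 − 21) / 0.8167 = 11.0/0.8167 = 13.469 cmH2O·s/L.
C = Vt/(Pplat − PEEP) = 485.0 / (21 − 8) = 485.0/13.0 = 37.308 mL/cmH2O.
τ = R × C = 13.469 × 0.03731 L/cmH2O = 0.5025 s.
t = −τ·ln(1 − 0.86) = −0.5025·ln(0.14) = 0.988 s.

0.99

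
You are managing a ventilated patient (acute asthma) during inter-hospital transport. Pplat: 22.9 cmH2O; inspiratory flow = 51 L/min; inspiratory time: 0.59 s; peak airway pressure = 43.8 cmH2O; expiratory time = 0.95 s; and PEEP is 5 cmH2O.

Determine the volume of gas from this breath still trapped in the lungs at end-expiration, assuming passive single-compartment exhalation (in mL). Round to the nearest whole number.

126

Flow: 51 L/min ÷ 60 = 0.85 L/s.
Vt = flow × Ti = 0.85 L/s × 0.59 s × 1000 mL/L = 501.5 mL.
R = (PIP − Pplat)/V̇ = (43.8 − 22.9) / 0.85 = 20.9/0.85 = 24.588 cmH2O·s/L.
C = Vt/(Pplat − PEEP) = 501.5 / (22.9 − 5) = 501.5/17.9 = 28.017 mL/cmH2O.
τ = R × C = 24.588 × 0.02802 L/cmH2O = 0.689 s.
Fraction remaining = e^(−Te/τ) = e^(−0.95/0.689) = 0.2519.
Trapped volume = 501.5 × 0.2519 = 126.33 mL.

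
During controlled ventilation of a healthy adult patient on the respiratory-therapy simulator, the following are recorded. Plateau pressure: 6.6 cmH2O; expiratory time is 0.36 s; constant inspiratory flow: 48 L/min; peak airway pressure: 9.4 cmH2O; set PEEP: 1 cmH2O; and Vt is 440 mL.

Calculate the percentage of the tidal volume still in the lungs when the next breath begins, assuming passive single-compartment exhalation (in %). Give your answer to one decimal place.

27.0

Flow: 48 L/min ÷ 60 = 0.8 L/s.
R = (PIP − Pplat)/V̇ = (9.4 − 6.6) / 0.8 = 2.8/0.8 = 3.5 cmH2O·s/L.
C = Vt/(Pplat − PEEP) = 440.0 / (6.6 − 1) = 440.0/5.6 = 78.571 mL/cmH2O.
τ = R × C = 3.5 × 0.07857 L/cmH2O = 0.275 s.
Fraction remaining at end-expiration = e^(−Te/τ) = e^(−0.36/0.275) = 0.2701 → 27.01%.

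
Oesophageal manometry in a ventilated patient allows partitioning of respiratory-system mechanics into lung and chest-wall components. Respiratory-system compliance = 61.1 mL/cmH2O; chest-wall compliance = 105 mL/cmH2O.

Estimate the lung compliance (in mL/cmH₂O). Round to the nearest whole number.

146

1/CL = 1/Crs − 1/Ccw.
1/CL = 1/61.1 − 1/105 = 0.006843.
CL = 146.13 mL/cmH2O.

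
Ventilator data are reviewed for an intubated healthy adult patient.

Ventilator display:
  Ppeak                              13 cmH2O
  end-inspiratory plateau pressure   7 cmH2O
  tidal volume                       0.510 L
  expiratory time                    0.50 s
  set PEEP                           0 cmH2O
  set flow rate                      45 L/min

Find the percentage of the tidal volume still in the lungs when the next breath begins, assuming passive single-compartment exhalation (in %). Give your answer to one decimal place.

42.4

Flow: 45 L/min ÷ 60 = 0.75 L/s.
R = (PIP − Pplat)/V̇ = (13 − 7) / 0.75 = 6.0/0.75 = 8.0 cmH2O·s/L.
C = Vt/(Pplat − PEEP) = 510.0 / (7 − 0) = 510.0/7.0 = 72.857 mL/cmH2O.
τ = R × C = 8.0 × 0.07286 L/cmH2O = 0.5829 s.
Fraction remaining at end-expiration = e^(−Te/τ) = e^(−0.50/0.5829) = 0.4241 → 42.41%.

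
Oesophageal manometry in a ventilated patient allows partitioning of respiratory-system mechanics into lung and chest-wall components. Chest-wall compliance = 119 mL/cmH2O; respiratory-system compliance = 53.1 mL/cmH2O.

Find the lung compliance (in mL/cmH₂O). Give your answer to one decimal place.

95.9

1/CL = 1/Crs − 1/Ccw.
1/CL = 1/53.1 − 1/119 = 0.01043.
CL = 95.877 mL/cmH2O.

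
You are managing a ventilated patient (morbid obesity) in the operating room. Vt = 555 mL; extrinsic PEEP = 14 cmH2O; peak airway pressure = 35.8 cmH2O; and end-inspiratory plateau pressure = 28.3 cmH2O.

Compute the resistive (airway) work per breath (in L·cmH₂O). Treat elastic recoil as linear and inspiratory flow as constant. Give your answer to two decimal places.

4.16

With constant inspiratory flow the resistive pressure is constant at PIP − Pplat = 35.8 − 28.3 = 7.5 cmH2O, so resistive work = 7.5 × 0.555 = 4.163 L·cmH2O.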